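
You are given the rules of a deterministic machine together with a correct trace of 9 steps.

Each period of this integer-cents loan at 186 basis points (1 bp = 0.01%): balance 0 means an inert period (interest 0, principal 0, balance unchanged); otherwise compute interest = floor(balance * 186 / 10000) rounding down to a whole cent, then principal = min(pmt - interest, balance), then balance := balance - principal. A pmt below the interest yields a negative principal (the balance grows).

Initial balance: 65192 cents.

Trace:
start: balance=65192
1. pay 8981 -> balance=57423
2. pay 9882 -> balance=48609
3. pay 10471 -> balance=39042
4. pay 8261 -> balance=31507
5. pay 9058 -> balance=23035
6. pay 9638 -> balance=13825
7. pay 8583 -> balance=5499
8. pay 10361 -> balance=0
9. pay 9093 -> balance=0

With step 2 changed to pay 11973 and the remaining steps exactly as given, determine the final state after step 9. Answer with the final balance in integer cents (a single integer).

0

(re-executing from step 2 with the substitution; state before step 2: balance=57423)
2. pay 11973 -> balance=46518
3. pay 10471 -> balance=36912
4. pay 8261 -> balance=29337
5. pay 9058 -> balance=20824
6. pay 9638 -> balance=11573
7. pay 8583 -> balance=3205
8. pay 10361 -> balance=0
9. pay 9093 -> balance=0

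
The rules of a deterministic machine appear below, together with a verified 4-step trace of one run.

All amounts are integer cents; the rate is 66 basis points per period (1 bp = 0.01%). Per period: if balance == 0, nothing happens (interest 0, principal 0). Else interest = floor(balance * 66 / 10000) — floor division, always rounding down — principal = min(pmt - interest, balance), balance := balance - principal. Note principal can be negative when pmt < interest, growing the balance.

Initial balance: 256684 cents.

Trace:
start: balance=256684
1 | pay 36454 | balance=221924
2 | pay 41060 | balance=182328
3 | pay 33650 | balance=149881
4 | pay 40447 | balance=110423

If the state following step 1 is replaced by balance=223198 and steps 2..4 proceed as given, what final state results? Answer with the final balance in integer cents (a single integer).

state after step 1 := balance=223198
2 | pay 41060 | balance=183611
3 | pay 33650 | balance=151172
4 | pay 40447 | balance=111722

111722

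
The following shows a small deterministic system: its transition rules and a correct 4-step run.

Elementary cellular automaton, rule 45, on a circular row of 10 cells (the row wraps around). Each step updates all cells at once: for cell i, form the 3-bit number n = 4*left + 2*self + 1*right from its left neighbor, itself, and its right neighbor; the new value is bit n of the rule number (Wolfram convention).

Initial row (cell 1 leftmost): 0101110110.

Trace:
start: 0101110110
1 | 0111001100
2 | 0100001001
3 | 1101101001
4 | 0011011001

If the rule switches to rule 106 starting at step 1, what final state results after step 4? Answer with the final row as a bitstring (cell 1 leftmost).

0100101100

(re-executing steps 1..4 under rule 106; state before step 1: 0101110110)
1 | 1011011110
2 | 0111110011
3 | 1100010111
4 | 0100101100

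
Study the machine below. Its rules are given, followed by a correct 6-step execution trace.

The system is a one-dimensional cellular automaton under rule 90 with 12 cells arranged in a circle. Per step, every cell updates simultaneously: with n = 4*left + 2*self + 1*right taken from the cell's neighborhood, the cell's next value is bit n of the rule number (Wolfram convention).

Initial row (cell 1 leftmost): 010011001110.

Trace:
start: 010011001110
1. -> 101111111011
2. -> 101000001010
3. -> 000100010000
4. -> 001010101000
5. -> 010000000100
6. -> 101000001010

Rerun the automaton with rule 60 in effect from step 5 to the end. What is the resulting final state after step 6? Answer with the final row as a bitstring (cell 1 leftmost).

001000000010

(re-executing steps 5..6 under rule 60; state before step 5: 001010101000)
5. -> 001111111100
6. -> 001000000010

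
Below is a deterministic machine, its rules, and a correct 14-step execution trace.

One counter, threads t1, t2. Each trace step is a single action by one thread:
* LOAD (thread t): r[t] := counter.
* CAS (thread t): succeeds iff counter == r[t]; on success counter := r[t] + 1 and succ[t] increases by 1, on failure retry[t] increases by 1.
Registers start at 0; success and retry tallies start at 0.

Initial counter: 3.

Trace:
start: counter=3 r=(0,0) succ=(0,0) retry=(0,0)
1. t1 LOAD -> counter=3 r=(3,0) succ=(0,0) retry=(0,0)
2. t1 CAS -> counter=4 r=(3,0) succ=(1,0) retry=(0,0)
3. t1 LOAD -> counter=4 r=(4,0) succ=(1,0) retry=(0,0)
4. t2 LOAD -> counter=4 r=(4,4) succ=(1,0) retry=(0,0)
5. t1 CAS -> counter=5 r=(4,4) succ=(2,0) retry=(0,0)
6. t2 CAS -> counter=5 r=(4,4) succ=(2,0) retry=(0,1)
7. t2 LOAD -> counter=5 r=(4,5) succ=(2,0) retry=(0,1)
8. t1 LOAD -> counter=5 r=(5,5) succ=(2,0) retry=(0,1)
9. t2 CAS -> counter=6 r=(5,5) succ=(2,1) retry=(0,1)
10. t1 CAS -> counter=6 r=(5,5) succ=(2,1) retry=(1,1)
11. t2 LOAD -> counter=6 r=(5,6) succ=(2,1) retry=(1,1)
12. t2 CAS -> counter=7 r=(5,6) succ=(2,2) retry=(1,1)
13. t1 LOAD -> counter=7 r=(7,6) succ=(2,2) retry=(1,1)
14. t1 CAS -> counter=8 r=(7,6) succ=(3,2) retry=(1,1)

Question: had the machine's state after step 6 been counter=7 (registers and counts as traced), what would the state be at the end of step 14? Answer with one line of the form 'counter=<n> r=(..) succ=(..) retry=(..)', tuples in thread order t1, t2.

counter=10 r=(9,8) succ=(3,2) retry=(1,1)

state after step 6 := counter=7 r=(4,4) succ=(2,0) retry=(0,1)
7. t2 LOAD -> counter=7 r=(4,7) succ=(2,0) retry=(0,1)
8. t1 LOAD -> counter=7 r=(7,7) succ=(2,0) retry=(0,1)
9. t2 CAS -> counter=8 r=(7,7) succ=(2,1) retry=(0,1)
10. t1 CAS -> counter=8 r=(7,7) succ=(2,1) retry=(1,1)
11. t2 LOAD -> counter=8 r=(7,8) succ=(2,1) retry=(1,1)
12. t2 CAS -> counter=9 r=(7,8) succ=(2,2) retry=(1,1)
13. t1 LOAD -> counter=9 r=(9,8) succ=(2,2) retry=(1,1)
14. t1 CAS -> counter=10 r=(9,8) succ=(3,2) retry=(1,1)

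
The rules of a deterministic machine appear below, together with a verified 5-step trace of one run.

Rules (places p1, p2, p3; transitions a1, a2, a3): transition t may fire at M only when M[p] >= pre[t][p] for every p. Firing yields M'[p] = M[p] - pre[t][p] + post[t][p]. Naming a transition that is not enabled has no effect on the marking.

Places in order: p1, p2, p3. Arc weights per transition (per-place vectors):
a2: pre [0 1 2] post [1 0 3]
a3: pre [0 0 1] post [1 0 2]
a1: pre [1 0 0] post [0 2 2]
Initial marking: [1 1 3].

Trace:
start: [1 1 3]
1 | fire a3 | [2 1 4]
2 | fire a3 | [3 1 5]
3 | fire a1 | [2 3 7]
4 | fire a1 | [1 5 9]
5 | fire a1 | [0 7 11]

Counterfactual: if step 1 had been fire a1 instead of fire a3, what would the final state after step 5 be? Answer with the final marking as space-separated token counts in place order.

0 5 8

(re-executing from step 1 with the substitution; state before step 1: [1 1 3])
1 | fire a1 | [0 3 5]
2 | fire a3 | [1 3 6]
3 | fire a1 | [0 5 8]
4 | fire a1 | [0 5 8]
5 | fire a1 | [0 5 8]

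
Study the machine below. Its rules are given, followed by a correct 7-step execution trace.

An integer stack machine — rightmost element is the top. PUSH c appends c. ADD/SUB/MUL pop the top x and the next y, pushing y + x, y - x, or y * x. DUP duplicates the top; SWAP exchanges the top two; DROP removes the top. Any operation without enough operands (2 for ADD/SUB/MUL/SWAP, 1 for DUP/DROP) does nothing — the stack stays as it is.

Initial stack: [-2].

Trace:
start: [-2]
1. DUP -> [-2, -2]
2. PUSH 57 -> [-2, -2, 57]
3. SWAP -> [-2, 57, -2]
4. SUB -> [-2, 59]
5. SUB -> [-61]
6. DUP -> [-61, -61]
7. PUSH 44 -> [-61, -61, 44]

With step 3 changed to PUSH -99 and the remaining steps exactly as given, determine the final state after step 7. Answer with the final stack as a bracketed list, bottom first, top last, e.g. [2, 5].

(re-executing from step 3 with the substitution; state before step 3: [-2, -2, 57])
3. PUSH -99 -> [-2, -2, 57, -99]
4. SUB -> [-2, -2, 156]
5. SUB -> [-2, -158]
6. DUP -> [-2, -158, -158]
7. PUSH 44 -> [-2, -158, -158, 44]

[-2, -158, -158, 44]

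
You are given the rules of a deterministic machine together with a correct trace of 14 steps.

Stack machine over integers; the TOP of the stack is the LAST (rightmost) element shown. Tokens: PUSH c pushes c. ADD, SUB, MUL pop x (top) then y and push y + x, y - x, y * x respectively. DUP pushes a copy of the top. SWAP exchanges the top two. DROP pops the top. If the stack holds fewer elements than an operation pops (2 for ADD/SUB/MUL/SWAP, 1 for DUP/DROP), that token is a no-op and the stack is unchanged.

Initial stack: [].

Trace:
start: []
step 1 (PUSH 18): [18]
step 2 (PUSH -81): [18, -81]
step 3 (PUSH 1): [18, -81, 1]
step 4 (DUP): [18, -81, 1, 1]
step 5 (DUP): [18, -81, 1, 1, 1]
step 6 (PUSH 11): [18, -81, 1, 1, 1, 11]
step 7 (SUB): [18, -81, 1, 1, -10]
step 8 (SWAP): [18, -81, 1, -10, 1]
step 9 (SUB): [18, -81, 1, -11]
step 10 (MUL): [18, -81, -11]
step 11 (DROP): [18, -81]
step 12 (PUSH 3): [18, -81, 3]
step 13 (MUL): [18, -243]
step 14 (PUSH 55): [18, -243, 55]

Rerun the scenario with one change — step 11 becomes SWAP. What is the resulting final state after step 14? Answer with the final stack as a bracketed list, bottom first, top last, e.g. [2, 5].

(re-executing from step 11 with the substitution; state before step 11: [18, -81, -11])
step 11 (SWAP): [18, -11, -81]
step 12 (PUSH 3): [18, -11, -81, 3]
step 13 (MUL): [18, -11, -243]
step 14 (PUSH 55): [18, -11, -243, 55]

[18, -11, -243, 55]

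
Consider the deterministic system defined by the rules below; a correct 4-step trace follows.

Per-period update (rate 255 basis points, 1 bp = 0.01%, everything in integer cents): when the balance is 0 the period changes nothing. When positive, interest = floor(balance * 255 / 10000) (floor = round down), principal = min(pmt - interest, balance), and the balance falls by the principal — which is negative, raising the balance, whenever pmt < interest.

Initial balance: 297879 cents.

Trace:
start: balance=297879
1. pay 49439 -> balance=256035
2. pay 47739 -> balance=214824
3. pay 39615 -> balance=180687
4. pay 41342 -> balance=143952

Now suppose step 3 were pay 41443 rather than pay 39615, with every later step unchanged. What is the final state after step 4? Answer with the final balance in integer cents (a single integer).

142077

(re-executing from step 3 with the substitution; state before step 3: balance=214824)
3. pay 41443 -> balance=178859
4. pay 41342 -> balance=142077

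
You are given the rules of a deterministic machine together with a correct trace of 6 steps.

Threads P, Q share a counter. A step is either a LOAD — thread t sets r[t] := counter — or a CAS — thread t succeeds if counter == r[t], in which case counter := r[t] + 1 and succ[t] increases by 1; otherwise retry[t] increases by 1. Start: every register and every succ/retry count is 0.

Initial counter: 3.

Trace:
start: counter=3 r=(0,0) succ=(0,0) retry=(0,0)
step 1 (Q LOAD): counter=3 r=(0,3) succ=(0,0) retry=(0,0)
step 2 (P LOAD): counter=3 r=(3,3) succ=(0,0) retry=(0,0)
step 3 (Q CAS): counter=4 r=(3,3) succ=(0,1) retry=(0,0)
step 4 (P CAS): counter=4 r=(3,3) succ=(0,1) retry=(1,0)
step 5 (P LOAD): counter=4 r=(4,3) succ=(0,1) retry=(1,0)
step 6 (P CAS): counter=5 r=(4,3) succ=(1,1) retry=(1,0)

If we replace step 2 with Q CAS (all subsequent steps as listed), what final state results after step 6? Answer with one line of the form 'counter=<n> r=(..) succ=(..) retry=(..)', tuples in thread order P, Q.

(re-executing from step 2 with the substitution; state before step 2: counter=3 r=(0,3) succ=(0,0) retry=(0,0))
step 2 (Q CAS): counter=4 r=(0,3) succ=(0,1) retry=(0,0)
step 3 (Q CAS): counter=4 r=(0,3) succ=(0,1) retry=(0,1)
step 4 (P CAS): counter=4 r=(0,3) succ=(0,1) retry=(1,1)
step 5 (P LOAD): counter=4 r=(4,3) succ=(0,1) retry=(1,1)
step 6 (P CAS): counter=5 r=(4,3) succ=(1,1) retry=(1,1)

counter=5 r=(4,3) succ=(1,1) retry=(1,1)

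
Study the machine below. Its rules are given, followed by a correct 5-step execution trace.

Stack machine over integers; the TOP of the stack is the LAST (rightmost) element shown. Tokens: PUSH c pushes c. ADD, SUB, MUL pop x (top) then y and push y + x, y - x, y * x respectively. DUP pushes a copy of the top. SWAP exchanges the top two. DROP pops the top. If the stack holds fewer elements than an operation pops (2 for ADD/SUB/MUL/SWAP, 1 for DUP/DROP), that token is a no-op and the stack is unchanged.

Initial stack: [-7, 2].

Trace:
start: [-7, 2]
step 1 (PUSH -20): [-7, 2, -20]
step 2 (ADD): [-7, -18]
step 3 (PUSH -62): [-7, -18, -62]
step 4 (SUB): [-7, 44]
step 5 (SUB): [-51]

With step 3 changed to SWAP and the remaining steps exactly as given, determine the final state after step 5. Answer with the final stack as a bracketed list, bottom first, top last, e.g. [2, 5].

(re-executing from step 3 with the substitution; state before step 3: [-7, -18])
step 3 (SWAP): [-18, -7]
step 4 (SUB): [-11]
step 5 (SUB): [-11]

[-11]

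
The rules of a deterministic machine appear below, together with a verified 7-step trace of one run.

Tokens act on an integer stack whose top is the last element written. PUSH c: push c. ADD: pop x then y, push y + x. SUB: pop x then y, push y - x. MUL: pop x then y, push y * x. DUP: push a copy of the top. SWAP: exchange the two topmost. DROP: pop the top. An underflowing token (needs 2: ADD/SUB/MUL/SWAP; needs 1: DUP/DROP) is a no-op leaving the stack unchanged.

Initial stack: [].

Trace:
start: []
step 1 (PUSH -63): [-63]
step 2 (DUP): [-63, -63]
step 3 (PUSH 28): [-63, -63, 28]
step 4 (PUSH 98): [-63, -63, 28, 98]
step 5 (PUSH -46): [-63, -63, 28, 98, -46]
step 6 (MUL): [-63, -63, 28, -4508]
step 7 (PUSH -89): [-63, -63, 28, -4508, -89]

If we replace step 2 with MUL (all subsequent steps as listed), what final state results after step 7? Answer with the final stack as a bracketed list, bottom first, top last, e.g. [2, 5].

(re-executing from step 2 with the substitution; state before step 2: [-63])
step 2 (MUL): [-63]
step 3 (PUSH 28): [-63, 28]
step 4 (PUSH 98): [-63, 28, 98]
step 5 (PUSH -46): [-63, 28, 98, -46]
step 6 (MUL): [-63, 28, -4508]
step 7 (PUSH -89): [-63, 28, -4508, -89]

[-63, 28, -4508, -89]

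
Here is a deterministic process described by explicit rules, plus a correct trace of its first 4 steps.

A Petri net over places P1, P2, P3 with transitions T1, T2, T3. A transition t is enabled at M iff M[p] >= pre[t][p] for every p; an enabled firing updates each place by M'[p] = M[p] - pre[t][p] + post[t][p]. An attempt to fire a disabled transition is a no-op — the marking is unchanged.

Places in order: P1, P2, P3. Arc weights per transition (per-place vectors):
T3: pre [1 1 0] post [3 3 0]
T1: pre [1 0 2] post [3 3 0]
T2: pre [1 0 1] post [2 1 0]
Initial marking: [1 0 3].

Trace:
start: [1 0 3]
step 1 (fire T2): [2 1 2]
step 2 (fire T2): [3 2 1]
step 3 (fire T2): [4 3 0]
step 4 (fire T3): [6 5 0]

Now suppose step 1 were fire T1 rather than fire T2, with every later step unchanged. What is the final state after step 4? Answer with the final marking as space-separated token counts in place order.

(re-executing from step 1 with the substitution; state before step 1: [1 0 3])
step 1 (fire T1): [3 3 1]
step 2 (fire T2): [4 4 0]
step 3 (fire T2): [4 4 0]
step 4 (fire T3): [6 6 0]

6 6 0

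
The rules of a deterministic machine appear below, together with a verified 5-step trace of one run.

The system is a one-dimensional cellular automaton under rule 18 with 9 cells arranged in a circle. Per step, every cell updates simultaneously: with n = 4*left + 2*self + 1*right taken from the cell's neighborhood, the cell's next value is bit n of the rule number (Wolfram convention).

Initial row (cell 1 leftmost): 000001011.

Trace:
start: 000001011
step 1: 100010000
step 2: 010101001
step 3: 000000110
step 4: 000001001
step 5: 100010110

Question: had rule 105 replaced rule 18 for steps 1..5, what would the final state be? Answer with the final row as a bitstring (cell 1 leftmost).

(re-executing steps 1..5 under rule 105; state before step 1: 000001011)
step 1: 011100111
step 2: 110100101
step 3: 011000011
step 4: 111011011
step 5: 001111110

001111110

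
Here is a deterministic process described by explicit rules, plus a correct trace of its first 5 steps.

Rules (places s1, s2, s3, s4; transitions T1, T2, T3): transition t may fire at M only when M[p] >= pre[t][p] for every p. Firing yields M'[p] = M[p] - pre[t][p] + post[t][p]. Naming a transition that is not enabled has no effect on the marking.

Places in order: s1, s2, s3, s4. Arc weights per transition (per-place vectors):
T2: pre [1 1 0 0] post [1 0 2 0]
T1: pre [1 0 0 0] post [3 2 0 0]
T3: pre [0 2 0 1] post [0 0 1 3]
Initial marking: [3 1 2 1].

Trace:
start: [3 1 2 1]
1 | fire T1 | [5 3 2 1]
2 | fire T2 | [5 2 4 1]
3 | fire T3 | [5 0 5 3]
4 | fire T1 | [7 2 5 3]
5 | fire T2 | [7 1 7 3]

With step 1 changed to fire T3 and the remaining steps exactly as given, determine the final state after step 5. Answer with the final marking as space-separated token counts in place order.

(re-executing from step 1 with the substitution; state before step 1: [3 1 2 1])
1 | fire T3 | [3 1 2 1]
2 | fire T2 | [3 0 4 1]
3 | fire T3 | [3 0 4 1]
4 | fire T1 | [5 2 4 1]
5 | fire T2 | [5 1 6 1]

5 1 6 1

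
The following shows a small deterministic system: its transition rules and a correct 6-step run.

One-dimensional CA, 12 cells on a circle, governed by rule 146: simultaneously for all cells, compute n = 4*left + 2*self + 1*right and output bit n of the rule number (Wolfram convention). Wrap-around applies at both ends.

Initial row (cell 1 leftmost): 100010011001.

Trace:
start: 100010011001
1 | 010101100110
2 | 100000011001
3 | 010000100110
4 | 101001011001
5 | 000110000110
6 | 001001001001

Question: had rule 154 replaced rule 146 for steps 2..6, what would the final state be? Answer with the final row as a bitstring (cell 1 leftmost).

010111011000

(re-executing steps 2..6 under rule 154; state before step 2: 010101100110)
2 | 100001011101
3 | 010010011001
4 | 001101110110
5 | 011001100101
6 | 010111011000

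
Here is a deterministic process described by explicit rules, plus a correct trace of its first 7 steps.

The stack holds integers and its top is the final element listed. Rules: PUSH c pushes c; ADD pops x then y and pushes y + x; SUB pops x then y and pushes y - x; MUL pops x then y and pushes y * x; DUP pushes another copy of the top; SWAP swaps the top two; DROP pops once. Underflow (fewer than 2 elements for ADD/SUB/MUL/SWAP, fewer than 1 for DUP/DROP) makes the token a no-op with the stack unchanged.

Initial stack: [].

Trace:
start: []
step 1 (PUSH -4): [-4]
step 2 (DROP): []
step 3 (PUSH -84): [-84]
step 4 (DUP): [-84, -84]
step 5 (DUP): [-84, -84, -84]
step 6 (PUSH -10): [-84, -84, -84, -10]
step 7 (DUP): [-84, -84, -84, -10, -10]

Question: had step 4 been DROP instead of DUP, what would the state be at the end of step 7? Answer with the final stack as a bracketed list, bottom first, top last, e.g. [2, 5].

(re-executing from step 4 with the substitution; state before step 4: [-84])
step 4 (DROP): []
step 5 (DUP): []
step 6 (PUSH -10): [-10]
step 7 (DUP): [-10, -10]

[-10, -10]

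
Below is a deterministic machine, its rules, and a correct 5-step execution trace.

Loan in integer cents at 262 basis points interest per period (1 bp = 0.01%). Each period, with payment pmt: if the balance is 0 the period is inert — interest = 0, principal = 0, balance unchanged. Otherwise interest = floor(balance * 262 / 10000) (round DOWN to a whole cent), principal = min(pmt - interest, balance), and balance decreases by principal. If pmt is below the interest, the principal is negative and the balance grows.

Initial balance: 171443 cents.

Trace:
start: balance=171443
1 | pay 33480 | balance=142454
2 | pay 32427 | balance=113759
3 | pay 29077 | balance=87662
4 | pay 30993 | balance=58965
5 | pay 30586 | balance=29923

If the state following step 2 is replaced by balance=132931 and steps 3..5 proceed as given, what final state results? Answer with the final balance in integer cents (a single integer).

50642

state after step 2 := balance=132931
3 | pay 29077 | balance=107336
4 | pay 30993 | balance=79155
5 | pay 30586 | balance=50642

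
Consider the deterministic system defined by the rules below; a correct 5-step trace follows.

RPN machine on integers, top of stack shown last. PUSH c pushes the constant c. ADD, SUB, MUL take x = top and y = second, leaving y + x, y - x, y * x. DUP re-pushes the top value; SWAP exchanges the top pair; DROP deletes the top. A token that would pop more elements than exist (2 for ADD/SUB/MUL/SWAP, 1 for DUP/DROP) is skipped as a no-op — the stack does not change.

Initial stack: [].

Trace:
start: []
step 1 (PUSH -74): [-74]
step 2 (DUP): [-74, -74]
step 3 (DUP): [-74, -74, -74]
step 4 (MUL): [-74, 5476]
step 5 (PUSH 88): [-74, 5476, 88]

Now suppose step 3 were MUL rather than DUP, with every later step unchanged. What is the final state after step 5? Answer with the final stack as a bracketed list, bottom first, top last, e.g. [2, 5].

[5476, 88]

(re-executing from step 3 with the substitution; state before step 3: [-74, -74])
step 3 (MUL): [5476]
step 4 (MUL): [5476]
step 5 (PUSH 88): [5476, 88]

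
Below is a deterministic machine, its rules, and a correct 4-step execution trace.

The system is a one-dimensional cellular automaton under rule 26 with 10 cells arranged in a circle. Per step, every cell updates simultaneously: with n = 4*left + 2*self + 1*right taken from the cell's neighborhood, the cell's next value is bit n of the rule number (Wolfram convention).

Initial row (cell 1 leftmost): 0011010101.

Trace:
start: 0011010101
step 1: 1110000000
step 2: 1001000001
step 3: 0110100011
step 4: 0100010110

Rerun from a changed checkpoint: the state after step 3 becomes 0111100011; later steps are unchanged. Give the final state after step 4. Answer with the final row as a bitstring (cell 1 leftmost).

state after step 3 := 0111100011
step 4: 0100010110

0100010110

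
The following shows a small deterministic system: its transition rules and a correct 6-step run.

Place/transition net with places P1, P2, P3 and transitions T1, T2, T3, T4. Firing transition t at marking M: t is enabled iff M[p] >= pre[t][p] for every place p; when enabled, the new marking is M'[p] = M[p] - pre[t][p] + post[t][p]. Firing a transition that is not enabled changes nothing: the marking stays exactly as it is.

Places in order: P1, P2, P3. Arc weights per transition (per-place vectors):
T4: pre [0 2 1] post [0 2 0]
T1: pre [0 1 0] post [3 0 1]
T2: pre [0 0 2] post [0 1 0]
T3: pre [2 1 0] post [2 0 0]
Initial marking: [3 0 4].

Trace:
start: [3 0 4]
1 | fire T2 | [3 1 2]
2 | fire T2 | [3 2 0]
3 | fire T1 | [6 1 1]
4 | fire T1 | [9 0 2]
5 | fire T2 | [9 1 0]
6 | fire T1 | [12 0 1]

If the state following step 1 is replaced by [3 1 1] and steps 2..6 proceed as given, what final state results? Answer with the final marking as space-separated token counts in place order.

state after step 1 := [3 1 1]
2 | fire T2 | [3 1 1]
3 | fire T1 | [6 0 2]
4 | fire T1 | [6 0 2]
5 | fire T2 | [6 1 0]
6 | fire T1 | [9 0 1]

9 0 1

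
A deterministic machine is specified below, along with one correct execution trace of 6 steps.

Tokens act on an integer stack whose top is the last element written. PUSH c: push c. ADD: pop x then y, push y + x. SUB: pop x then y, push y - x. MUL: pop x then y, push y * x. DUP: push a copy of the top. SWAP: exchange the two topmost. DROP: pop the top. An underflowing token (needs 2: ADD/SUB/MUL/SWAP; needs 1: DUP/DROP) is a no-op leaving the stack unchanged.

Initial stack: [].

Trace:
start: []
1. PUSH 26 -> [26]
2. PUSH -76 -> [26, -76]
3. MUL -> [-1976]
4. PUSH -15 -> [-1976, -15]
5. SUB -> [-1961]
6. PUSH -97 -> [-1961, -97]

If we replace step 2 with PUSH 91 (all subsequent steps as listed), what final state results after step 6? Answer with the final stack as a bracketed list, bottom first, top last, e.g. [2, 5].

[2381, -97]

(re-executing from step 2 with the substitution; state before step 2: [26])
2. PUSH 91 -> [26, 91]
3. MUL -> [2366]
4. PUSH -15 -> [2366, -15]
5. SUB -> [2381]
6. PUSH -97 -> [2381, -97]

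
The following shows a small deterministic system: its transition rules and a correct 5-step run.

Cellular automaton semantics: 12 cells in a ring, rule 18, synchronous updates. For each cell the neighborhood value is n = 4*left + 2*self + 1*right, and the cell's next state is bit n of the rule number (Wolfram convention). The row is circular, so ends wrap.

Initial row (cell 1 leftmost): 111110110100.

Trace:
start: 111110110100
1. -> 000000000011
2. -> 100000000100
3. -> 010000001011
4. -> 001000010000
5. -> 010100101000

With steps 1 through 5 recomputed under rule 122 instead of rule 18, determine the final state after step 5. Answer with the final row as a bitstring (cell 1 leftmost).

(re-executing steps 1..5 under rule 122; state before step 1: 111110110100)
1. -> 100011111011
2. -> 110110001110
3. -> 111111011011
4. -> 000001111110
5. -> 000011000011

000011000011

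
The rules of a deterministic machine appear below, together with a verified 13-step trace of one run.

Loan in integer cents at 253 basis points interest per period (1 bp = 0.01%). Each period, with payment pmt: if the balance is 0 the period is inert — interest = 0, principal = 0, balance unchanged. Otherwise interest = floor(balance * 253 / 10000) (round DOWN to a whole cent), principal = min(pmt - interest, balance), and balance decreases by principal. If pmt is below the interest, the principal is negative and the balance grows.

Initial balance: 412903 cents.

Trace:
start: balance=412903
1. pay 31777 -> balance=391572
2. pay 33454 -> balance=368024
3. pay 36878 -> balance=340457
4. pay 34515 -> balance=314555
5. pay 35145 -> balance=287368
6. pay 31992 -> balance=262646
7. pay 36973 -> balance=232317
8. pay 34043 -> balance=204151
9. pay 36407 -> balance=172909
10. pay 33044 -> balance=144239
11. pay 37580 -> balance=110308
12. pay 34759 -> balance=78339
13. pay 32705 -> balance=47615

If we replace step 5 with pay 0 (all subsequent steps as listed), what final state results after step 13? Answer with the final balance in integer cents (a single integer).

(re-executing from step 5 with the substitution; state before step 5: balance=314555)
5. pay 0 -> balance=322513
6. pay 31992 -> balance=298680
7. pay 36973 -> balance=269263
8. pay 34043 -> balance=242032
9. pay 36407 -> balance=211748
10. pay 33044 -> balance=184061
11. pay 37580 -> balance=151137
12. pay 34759 -> balance=120201
13. pay 32705 -> balance=90537

90537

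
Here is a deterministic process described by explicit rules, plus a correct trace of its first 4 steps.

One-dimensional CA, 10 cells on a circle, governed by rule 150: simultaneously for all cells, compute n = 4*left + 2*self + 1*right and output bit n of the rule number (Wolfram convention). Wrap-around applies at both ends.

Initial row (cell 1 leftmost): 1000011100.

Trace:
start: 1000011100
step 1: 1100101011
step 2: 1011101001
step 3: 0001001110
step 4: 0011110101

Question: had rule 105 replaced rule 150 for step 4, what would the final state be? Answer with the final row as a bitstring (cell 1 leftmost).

(re-executing step 4 under rule 105; state before step 4: 0001001110)
step 4: 1100001010

1100001010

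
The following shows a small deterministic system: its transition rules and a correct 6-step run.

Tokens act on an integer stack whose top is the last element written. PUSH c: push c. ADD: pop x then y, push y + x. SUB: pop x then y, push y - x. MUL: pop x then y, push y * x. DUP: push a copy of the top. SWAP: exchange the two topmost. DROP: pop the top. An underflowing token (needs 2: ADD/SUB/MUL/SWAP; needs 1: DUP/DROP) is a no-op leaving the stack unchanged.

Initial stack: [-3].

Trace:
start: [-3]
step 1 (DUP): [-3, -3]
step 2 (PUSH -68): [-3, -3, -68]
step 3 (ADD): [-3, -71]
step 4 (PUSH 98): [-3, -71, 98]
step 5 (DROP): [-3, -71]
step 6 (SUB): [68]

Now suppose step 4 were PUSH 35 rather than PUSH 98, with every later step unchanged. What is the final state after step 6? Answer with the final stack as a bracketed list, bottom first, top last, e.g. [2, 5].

(re-executing from step 4 with the substitution; state before step 4: [-3, -71])
step 4 (PUSH 35): [-3, -71, 35]
step 5 (DROP): [-3, -71]
step 6 (SUB): [68]

[68]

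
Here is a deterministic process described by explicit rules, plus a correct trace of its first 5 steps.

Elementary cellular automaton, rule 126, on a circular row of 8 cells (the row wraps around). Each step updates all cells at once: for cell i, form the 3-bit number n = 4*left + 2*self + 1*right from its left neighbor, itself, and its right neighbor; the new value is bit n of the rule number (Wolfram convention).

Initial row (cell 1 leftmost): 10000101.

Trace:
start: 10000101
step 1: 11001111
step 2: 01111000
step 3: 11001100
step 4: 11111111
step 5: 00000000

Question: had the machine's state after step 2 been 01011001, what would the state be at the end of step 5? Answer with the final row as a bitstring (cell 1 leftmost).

state after step 2 := 01011001
step 3: 11111111
step 4: 00000000
step 5: 00000000

00000000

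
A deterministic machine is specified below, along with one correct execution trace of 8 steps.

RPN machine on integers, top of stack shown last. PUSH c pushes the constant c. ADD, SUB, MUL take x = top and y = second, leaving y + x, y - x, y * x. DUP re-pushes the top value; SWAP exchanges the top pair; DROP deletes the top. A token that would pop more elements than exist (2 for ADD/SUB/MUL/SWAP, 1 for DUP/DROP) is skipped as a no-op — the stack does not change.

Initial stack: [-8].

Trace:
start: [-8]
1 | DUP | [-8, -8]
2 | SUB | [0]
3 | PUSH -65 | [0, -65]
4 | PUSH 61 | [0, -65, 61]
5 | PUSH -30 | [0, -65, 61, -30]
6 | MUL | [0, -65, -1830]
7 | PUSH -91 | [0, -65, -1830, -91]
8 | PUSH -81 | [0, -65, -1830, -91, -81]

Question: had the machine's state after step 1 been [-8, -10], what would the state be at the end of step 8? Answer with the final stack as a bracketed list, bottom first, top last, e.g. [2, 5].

[2, -65, -1830, -91, -81]

state after step 1 := [-8, -10]
2 | SUB | [2]
3 | PUSH -65 | [2, -65]
4 | PUSH 61 | [2, -65, 61]
5 | PUSH -30 | [2, -65, 61, -30]
6 | MUL | [2, -65, -1830]
7 | PUSH -91 | [2, -65, -1830, -91]
8 | PUSH -81 | [2, -65, -1830, -91, -81]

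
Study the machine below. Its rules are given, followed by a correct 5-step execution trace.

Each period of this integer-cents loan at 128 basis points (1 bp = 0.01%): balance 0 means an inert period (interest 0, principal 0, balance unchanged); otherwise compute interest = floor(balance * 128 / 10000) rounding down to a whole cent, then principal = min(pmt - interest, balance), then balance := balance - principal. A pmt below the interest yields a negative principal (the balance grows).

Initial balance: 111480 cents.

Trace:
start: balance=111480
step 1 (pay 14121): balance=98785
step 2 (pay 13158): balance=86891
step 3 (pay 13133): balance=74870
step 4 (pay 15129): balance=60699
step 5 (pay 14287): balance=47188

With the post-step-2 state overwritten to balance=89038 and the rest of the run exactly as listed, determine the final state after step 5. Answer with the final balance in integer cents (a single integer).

state after step 2 := balance=89038
step 3 (pay 13133): balance=77044
step 4 (pay 15129): balance=62901
step 5 (pay 14287): balance=49419

49419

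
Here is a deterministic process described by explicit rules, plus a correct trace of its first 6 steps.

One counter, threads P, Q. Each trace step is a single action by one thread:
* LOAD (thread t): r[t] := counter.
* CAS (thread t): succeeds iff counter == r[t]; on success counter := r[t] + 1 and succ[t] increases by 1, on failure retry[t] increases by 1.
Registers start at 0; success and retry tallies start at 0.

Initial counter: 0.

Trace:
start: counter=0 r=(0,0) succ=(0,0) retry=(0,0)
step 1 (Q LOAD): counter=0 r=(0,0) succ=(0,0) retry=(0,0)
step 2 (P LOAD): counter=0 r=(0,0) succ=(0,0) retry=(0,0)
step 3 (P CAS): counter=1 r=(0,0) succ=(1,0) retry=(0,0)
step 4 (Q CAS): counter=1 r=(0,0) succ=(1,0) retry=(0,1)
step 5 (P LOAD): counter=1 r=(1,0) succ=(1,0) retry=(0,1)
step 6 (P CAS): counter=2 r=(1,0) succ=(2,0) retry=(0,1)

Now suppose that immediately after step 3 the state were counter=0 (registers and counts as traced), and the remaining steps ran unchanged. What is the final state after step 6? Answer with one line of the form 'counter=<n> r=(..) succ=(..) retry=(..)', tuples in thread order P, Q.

state after step 3 := counter=0 r=(0,0) succ=(1,0) retry=(0,0)
step 4 (Q CAS): counter=1 r=(0,0) succ=(1,1) retry=(0,0)
step 5 (P LOAD): counter=1 r=(1,0) succ=(1,1) retry=(0,0)
step 6 (P CAS): counter=2 r=(1,0) succ=(2,1) retry=(0,0)

counter=2 r=(1,0) succ=(2,1) retry=(0,0)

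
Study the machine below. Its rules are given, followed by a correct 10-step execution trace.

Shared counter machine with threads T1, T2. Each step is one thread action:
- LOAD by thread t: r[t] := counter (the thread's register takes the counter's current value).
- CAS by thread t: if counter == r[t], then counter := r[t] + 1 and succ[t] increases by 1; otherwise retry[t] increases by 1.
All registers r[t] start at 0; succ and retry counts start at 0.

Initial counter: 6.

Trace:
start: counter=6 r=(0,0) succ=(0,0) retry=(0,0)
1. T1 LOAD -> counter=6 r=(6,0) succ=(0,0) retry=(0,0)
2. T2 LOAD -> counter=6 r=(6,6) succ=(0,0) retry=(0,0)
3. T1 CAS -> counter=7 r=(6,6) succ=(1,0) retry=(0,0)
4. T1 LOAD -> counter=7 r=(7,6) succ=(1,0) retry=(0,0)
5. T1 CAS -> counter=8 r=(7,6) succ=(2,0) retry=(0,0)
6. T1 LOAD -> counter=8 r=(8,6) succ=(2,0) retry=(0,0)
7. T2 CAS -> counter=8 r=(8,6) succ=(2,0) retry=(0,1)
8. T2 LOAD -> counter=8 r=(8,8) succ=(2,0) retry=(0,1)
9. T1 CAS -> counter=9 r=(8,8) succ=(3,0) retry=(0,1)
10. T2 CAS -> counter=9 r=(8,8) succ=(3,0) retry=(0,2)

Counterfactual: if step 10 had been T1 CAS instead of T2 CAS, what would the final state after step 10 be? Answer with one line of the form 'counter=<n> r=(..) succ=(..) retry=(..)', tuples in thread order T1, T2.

(re-executing from step 10 with the substitution; state before step 10: counter=9 r=(8,8) succ=(3,0) retry=(0,1))
10. T1 CAS -> counter=9 r=(8,8) succ=(3,0) retry=(1,1)

counter=9 r=(8,8) succ=(3,0) retry=(1,1)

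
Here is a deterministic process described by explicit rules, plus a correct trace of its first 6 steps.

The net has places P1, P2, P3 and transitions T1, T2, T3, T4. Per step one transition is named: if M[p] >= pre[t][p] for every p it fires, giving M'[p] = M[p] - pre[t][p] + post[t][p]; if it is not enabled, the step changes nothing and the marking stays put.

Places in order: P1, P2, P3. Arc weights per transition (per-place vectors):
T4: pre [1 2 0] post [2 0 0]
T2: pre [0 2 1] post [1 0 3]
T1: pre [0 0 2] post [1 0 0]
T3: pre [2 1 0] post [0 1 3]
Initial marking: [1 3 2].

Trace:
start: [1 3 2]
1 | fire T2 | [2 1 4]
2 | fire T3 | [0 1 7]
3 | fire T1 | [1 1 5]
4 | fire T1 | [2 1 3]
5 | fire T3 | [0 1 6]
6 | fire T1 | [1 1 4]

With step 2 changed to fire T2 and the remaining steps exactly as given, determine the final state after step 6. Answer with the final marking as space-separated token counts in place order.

(re-executing from step 2 with the substitution; state before step 2: [2 1 4])
2 | fire T2 | [2 1 4]
3 | fire T1 | [3 1 2]
4 | fire T1 | [4 1 0]
5 | fire T3 | [2 1 3]
6 | fire T1 | [3 1 1]

3 1 1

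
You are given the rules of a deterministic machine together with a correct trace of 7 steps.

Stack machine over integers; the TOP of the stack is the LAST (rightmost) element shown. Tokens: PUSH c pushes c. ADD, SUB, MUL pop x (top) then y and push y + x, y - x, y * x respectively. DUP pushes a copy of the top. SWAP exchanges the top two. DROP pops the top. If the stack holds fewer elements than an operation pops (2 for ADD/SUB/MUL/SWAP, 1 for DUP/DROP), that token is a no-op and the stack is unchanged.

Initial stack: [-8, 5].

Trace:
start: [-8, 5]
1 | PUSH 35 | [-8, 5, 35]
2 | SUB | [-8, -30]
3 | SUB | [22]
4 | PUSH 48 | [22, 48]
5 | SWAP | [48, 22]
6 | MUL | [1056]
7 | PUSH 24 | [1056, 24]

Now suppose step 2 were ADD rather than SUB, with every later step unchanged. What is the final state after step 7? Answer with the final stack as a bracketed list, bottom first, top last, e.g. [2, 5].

[-2304, 24]

(re-executing from step 2 with the substitution; state before step 2: [-8, 5, 35])
2 | ADD | [-8, 40]
3 | SUB | [-48]
4 | PUSH 48 | [-48, 48]
5 | SWAP | [48, -48]
6 | MUL | [-2304]
7 | PUSH 24 | [-2304, 24]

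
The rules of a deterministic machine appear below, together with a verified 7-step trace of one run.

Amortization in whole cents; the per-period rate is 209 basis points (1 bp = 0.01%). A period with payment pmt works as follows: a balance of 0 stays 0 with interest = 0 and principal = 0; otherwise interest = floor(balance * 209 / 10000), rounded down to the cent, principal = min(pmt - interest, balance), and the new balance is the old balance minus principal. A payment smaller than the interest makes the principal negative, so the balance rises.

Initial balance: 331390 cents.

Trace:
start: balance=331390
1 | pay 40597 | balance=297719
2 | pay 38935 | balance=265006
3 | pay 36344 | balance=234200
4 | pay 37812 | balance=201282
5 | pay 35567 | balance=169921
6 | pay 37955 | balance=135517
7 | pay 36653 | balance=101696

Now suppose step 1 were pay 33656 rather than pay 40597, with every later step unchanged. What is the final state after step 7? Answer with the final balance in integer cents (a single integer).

(re-executing from step 1 with the substitution; state before step 1: balance=331390)
1 | pay 33656 | balance=304660
2 | pay 38935 | balance=272092
3 | pay 36344 | balance=241434
4 | pay 37812 | balance=208667
5 | pay 35567 | balance=177461
6 | pay 37955 | balance=143214
7 | pay 36653 | balance=109554

109554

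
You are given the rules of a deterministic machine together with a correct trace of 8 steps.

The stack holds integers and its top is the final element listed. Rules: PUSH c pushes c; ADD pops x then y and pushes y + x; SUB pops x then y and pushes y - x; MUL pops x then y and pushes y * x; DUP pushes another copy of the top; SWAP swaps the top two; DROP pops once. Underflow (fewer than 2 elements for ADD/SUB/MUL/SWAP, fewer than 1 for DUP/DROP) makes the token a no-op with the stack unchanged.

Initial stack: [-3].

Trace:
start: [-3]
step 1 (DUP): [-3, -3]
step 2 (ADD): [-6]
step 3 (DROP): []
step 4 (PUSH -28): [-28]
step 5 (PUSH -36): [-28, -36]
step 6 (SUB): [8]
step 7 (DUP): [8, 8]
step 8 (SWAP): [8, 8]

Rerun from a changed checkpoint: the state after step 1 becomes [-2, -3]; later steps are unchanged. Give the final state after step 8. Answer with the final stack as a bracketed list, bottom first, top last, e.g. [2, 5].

state after step 1 := [-2, -3]
step 2 (ADD): [-5]
step 3 (DROP): []
step 4 (PUSH -28): [-28]
step 5 (PUSH -36): [-28, -36]
step 6 (SUB): [8]
step 7 (DUP): [8, 8]
step 8 (SWAP): [8, 8]

[8, 8]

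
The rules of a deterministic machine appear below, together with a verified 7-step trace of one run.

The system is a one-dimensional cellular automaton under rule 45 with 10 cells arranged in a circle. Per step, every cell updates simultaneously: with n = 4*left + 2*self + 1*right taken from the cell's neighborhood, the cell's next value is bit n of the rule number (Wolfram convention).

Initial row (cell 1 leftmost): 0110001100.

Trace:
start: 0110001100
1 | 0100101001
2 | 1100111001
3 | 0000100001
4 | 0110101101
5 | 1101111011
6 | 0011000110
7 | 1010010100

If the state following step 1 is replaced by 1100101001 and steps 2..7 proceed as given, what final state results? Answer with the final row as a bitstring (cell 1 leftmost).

1011101100

state after step 1 := 1100101001
2 | 0000111001
3 | 0110100001
4 | 1101101101
5 | 0011011011
6 | 0010110110
7 | 1011101100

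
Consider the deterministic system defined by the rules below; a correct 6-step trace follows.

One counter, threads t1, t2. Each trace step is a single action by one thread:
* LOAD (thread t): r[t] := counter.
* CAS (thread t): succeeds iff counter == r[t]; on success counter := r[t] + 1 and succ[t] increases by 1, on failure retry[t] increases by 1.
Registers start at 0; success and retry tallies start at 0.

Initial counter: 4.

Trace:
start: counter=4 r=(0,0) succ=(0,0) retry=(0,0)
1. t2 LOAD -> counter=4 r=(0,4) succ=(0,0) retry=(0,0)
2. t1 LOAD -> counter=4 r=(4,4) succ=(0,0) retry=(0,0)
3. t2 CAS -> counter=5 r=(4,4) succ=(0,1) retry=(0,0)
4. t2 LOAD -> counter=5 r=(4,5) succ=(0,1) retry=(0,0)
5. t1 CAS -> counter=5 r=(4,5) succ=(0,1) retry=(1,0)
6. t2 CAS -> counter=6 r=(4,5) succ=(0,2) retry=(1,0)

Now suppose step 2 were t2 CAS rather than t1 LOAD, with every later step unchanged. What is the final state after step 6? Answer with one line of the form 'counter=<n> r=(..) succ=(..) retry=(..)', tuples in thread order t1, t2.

counter=6 r=(0,5) succ=(0,2) retry=(1,1)

(re-executing from step 2 with the substitution; state before step 2: counter=4 r=(0,4) succ=(0,0) retry=(0,0))
2. t2 CAS -> counter=5 r=(0,4) succ=(0,1) retry=(0,0)
3. t2 CAS -> counter=5 r=(0,4) succ=(0,1) retry=(0,1)
4. t2 LOAD -> counter=5 r=(0,5) succ=(0,1) retry=(0,1)
5. t1 CAS -> counter=5 r=(0,5) succ=(0,1) retry=(1,1)
6. t2 CAS -> counter=6 r=(0,5) succ=(0,2) retry=(1,1)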